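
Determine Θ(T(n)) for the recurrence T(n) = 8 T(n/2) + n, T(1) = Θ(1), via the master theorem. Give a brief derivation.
T(n) = Θ(n^3)

Master theorem: compare f(n) = n to n^(log_2 8) where log_2 8 = 3. Since 1 < log_2 8, we have f(n) = O(n^(log_2 8 − ε)) for some ε > 0 — Case 1. Hence T(n) = Θ(n^(log_2 8)) = Θ(n^3).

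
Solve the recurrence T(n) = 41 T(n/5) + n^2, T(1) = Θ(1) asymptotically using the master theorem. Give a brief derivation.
T(n) = Θ(n^(log_5 41))

Master theorem: compare f(n) = n^2 to n^(log_5 41) where log_5 41 ≈ 2.307. Since 2 < log_5 41, we have f(n) = O(n^(log_5 41 − ε)) for some ε > 0 — Case 1. Hence T(n) = Θ(n^(log_5 41)).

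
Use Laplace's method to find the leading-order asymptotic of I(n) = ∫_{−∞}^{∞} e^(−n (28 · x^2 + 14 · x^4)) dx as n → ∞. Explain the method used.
I(n) ~ sqrt(π/(28n))

φ(x) = 28 · x^2 + 14 · x^4 has its unique global minimum at x* = 0 (since φ'(x) = 56x + 56x^3 = 0 only at x = 0 for real x with both coefficients positive, and φ → ∞ as |x| → ∞). At x* = 0, φ(0) = 0 and φ''(0) = 56. Laplace's method then gives
  I(n) ~ sqrt(2π / (n · φ''(0))) · e^(−n φ(0)) = sqrt(2π / (56n)) = sqrt(π/(28n)).
The 14 · x^4 term contributes only at subleading order (an O(1/n) relative correction).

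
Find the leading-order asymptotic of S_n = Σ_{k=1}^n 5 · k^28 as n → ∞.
S_n ~ 5 · n^29 / 29

By integral comparison (Euler-Maclaurin), Σ_{k=1}^n 5 · k^28 = 5 · ∫_0^n x^28 dx + O(n^28) = 5 · n^29/29 + O(n^28). (Equivalently, Faulhaber's formula gives the same leading term.)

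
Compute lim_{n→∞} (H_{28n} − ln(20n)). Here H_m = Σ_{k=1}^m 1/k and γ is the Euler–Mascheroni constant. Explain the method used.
lim = ln(7/5) + γ

By Euler-Maclaurin, H_m = ln m + γ + O(1/m). So
  H_{28n} − ln(20n) = ln(28n) + γ − ln(20n) + O(1/n)
                       = ln(28/20) + γ + O(1/n).
Hence the limit is ln(28/20) + γ (= ln(7/5)).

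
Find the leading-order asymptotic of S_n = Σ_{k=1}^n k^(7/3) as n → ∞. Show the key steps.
S_n ~ (3/10) · n^(10/3)

Integral comparison: Σ_{k=1}^n k^(7/3) = ∫_0^n x^(7/3) dx + O(n^(7/3)). The integral is n^(1 + 7/3) / (1 + 7/3) = n^((7+3)/3) / ((7+3)/3) = (3/10) · n^(10/3).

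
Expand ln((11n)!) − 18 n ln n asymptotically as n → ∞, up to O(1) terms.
ln((11n)!) − 18 n ln n = −7 n ln n + 11(ln 11 − 1) n + (1/2) ln(2π·11n) + O(1/n)

Stirling: ln((11n)!) = 11n ln(11n) − 11n + (1/2) ln(2π·11n) + O(1/n).
Expand 11n ln(11n) = 11n (ln n + ln 11) = 11n ln n + 11n ln 11.
Subtract 18n ln n: leading term is (11 − 18) n ln n = −7 n ln n. The next term is 11n ln 11 − 11n = 11(ln 11 − 1) n. Then the (1/2) ln(2π·11n) correction.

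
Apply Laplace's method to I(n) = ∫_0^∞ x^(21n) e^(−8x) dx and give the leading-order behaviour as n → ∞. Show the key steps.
I(n) ~ (sqrt(2π·21n) / 8) · (21n/(8e))^(21n)

Write the integrand as exp(21n ln x − 8x) and set f(x) = 21n ln x − 8x. Then f'(x) = 21n/x − 8 = 0 at x* = 21n/8, and f''(x*) = −21n/x*^2 = −8^2/(21n). Laplace's method (interior maximum) gives
  I(n) ~ e^(f(x*)) · sqrt(2π / |f''(x*)|)
        = exp(21n ln(21n/8) − 21n) · sqrt(2π · 21n / 8^2)
        = (21n/8)^(21n) e^(−21n) · sqrt(2π·21n) / 8
        = (sqrt(2π·21n) / 8) · (21n/(8e))^(21n).
This matches Γ(21n+1)/8^(21n+1) with Stirling applied to Γ.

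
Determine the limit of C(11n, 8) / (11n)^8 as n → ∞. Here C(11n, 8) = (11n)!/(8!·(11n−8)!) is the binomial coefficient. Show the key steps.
lim = 1/8! = 1/40320

With N = 11n → ∞: C(N, 8) / N^8 = [N(N−1)…(N−7)] / (8! · N^8) = (1/8!) · 1 · (1 − 1/(11n)) · … · (1 − 7/(11n)). Each factor → 1 as N → ∞, so the limit is 1/8! = 1/40320.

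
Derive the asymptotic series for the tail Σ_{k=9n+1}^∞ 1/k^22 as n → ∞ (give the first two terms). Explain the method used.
Σ_{k>9n} 1/k^22 = 1/(21 · (9n)^21) − 1/(2 · (9n)^22) + O(1/(9n)^23)

Compare to the integral: ∫_{9n}^∞ x^(−22) dx = [−x^(−21)/21]_{9n}^∞ = 1/((22−1)·(9n)^21). The Euler-Maclaurin correction adds −f(9n)/2 = −1/(2·(9n)^22). Euler-Maclaurin then gives
  Σ_{k>9n} 1/k^22 = ∫_{9n}^∞ dx/x^22 − 1/(2·(9n)^22) + O(1/(9n)^23).
(Equivalently this is ζ(22) − Σ_{k≤9n} 1/k^22.)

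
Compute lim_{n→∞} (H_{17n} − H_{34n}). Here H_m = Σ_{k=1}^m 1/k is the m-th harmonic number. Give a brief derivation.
lim = ln(17/34) = −ln 2

Euler-Maclaurin gives H_m = ln m + γ + 1/(2m) + O(1/m^2). The γ and O(1/m) terms cancel in the difference:
  H_{17n} − H_{34n} = ln(17n) − ln(34n) + O(1/n) = ln(17/34) + O(1/n).
Hence the limit is ln(17/34) = −ln 2.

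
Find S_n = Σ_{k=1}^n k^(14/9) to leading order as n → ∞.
S_n ~ (9/23) · n^(23/9)

Integral comparison: Σ_{k=1}^n k^(14/9) = ∫_0^n x^(14/9) dx + O(n^(14/9)). The integral is n^(1 + 14/9) / (1 + 14/9) = n^((14+9)/9) / ((14+9)/9) = (9/23) · n^(23/9).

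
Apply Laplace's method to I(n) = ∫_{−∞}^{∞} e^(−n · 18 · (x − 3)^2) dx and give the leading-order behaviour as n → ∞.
I(n) = sqrt(π/(18n))

Here φ(x) = 18 · (x − 3)^2 has its unique minimum at x* = 3 with φ(x*) = 0 and φ''(x*) = 36. Laplace's method gives
  I(n) ~ e^(−n φ(x*)) · sqrt(2π / (n · φ''(x*))) = sqrt(2π / (36n)) = sqrt(π/(18n)).
This is exact: substituting u = (x − 3)·sqrt(18n) gives I(n) = (1/sqrt(18n)) ∫_{−∞}^{∞} e^(−u^2) du = sqrt(π/(18n)).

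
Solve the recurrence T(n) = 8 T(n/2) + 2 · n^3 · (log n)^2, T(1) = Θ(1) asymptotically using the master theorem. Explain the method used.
T(n) = Θ(n^3 · (log n)^3)

Here log_2 8 = 3 and f(n) = 2 · n^3 · (log n)^2 = Θ(n^(log_2 8) · (log n)^2). This is the extended Case 2 of the master theorem (f matches the critical exponent up to log factors), giving T(n) = Θ(n^(log_2 8) · (log n)^(2+1)) = Θ(n^3 · (log n)^3).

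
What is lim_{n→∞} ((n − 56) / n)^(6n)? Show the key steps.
lim = e^(−336)

Rewrite as (1 − 56/n)^(6n). By the standard limit (1 + x/n)^n → e^x, we have (1 − 56/n)^n → e^(−56), and raising to the 6th power gives e^(−336).
More precisely, ln[(1 − 56/n)^(6n)] = 6n · ln(1 − 56/n) = 6n · (-56/n + O(1/n^2)) = -336 + O(1/n) → -336.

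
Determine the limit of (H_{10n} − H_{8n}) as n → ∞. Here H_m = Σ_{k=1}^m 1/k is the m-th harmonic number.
lim = ln(10/8) = ln(5/4)

Euler-Maclaurin gives H_m = ln m + γ + 1/(2m) + O(1/m^2). The γ and O(1/m) terms cancel in the difference:
  H_{10n} − H_{8n} = ln(10n) − ln(8n) + O(1/n) = ln(10/8) + O(1/n).
Hence the limit is ln(10/8) = ln(5/4).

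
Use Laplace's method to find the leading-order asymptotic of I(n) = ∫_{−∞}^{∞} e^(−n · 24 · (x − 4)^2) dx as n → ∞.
I(n) = sqrt(π/(24n))

Here φ(x) = 24 · (x − 4)^2 has its unique minimum at x* = 4 with φ(x*) = 0 and φ''(x*) = 48. Laplace's method gives
  I(n) ~ e^(−n φ(x*)) · sqrt(2π / (n · φ''(x*))) = sqrt(2π / (48n)) = sqrt(π/(24n)).
This is exact: substituting u = (x − 4)·sqrt(24n) gives I(n) = (1/sqrt(24n)) ∫_{−∞}^{∞} e^(−u^2) du = sqrt(π/(24n)).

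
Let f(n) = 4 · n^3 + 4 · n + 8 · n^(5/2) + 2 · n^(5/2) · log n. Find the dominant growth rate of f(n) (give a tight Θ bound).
f(n) ∈ Θ(n^3)

Compare the terms by growth order. For large n, n^a · (log n)^b dominates n^a' · (log n)^b' iff a > a', or (a = a' and b > b'). Ranking the 4 terms shows the dominant one is 4 · n^3. Hence f(n) ∈ Θ(n^3).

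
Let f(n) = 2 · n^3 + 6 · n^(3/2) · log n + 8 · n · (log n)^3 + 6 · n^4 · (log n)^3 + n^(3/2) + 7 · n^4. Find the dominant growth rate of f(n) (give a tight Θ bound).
f(n) ∈ Θ(n^4 · (log n)^3)

Compare the terms by growth order. For large n, n^a · (log n)^b dominates n^a' · (log n)^b' iff a > a', or (a = a' and b > b'). Ranking the 6 terms shows the dominant one is 6 · n^4 · (log n)^3. Hence f(n) ∈ Θ(n^4 · (log n)^3).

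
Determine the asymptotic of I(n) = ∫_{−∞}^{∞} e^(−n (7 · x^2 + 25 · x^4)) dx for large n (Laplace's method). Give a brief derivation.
I(n) ~ sqrt(π/(7n))

φ(x) = 7 · x^2 + 25 · x^4 has its unique global minimum at x* = 0 (since φ'(x) = 14x + 100x^3 = 0 only at x = 0 for real x with both coefficients positive, and φ → ∞ as |x| → ∞). At x* = 0, φ(0) = 0 and φ''(0) = 14. Laplace's method then gives
  I(n) ~ sqrt(2π / (n · φ''(0))) · e^(−n φ(0)) = sqrt(2π / (14n)) = sqrt(π/(7n)).
The 25 · x^4 term contributes only at subleading order (an O(1/n) relative correction).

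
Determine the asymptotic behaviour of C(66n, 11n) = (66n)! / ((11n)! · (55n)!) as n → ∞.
C(66n, 11n) ~ (46656/3125)^(11n) · sqrt(3/(5π·11n))

Write N = 11n. Apply Stirling to each factorial:
  (6N)! ~ sqrt(2π·6N) · (6N/e)^(6N),
  N! ~ sqrt(2π N) · (N/e)^N,
  (5N)! ~ sqrt(2π·5N) · (5N/e)^(5N).
The exponential factors combine to (6N)^(6N) / (N^N · (5N)^(5N)) = 6^(6N)/5^(5N) = (6^6/5^5)^N = (46656/3125)^N.
The square-root prefactors combine to sqrt(2π·6N) / (sqrt(2π N)·sqrt(2π·5N)) = sqrt(6 / (2π·5·N)) = sqrt(3/(5π·11n)).
Substituting N = 11n: C(66n, 11n) ~ (46656/3125)^(11n) · sqrt(3/(5π·11n)).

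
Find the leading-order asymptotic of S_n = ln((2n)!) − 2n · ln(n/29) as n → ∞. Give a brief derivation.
S_n ~ 2n · (ln 58 − 1) + O(ln n)

Stirling: ln((2n)!) = 2n ln(2n) − 2n + O(ln n).
  S_n = 2n ln(2n) − 2n − 2n ln(n/29) + O(ln n)
      = 2n ln(2n) − 2n ln n + 2n ln 29 − 2n + O(ln n)
      = 2n ln 2 + 2n ln 29 − 2n + O(ln n)
      = 2n (ln 58 − 1) + O(ln n).
Numerically ln(58) − 1 ≈ 3.0604.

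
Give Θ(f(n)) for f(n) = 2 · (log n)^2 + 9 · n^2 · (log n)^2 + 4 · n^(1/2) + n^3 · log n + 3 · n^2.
f(n) ∈ Θ(n^3 · log n)

Compare the terms by growth order. For large n, n^a · (log n)^b dominates n^a' · (log n)^b' iff a > a', or (a = a' and b > b'). Ranking the 5 terms shows the dominant one is n^3 · log n. Hence f(n) ∈ Θ(n^3 · log n).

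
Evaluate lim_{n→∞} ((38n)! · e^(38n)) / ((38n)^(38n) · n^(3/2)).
lim = 0

Stirling: (38n)! ~ sqrt(2π·38n) · (38n/e)^(38n). Hence
  (38n)! · e^(38n) / (38n)^(38n) ~ sqrt(2π·38n).
Dividing by n^(3/2): sqrt(2π·38n) / n^(3/2) = sqrt(2π·38) · n^((1−3)/2), so the expression behaves like sqrt(2π·38) · n^((1−3)/2) → 0.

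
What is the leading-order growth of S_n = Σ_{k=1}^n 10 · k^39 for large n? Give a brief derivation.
S_n ~ n^40 / 4

By integral comparison (Euler-Maclaurin), Σ_{k=1}^n 10 · k^39 = 10 · ∫_0^n x^39 dx + O(n^39) = 10 · n^40/40 = n^40 / 4 + O(n^39). (Equivalently, Faulhaber's formula gives the same leading term.)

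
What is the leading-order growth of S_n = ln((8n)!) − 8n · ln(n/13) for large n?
S_n ~ 8n · (ln 104 − 1) + O(ln n)

Stirling: ln((8n)!) = 8n ln(8n) − 8n + O(ln n).
  S_n = 8n ln(8n) − 8n − 8n ln(n/13) + O(ln n)
      = 8n ln(8n) − 8n ln n + 8n ln 13 − 8n + O(ln n)
      = 8n ln 8 + 8n ln 13 − 8n + O(ln n)
      = 8n (ln 104 − 1) + O(ln n).
Numerically ln(104) − 1 ≈ 3.6444.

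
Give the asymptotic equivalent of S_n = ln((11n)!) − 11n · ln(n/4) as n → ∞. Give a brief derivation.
S_n ~ 11n · (ln 44 − 1) + O(ln n)

Stirling: ln((11n)!) = 11n ln(11n) − 11n + O(ln n).
  S_n = 11n ln(11n) − 11n − 11n ln(n/4) + O(ln n)
      = 11n ln(11n) − 11n ln n + 11n ln 4 − 11n + O(ln n)
      = 11n ln 11 + 11n ln 4 − 11n + O(ln n)
      = 11n (ln 44 − 1) + O(ln n).
Numerically ln(44) − 1 ≈ 2.7842.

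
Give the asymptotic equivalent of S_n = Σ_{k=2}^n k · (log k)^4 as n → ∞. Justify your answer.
S_n ~ n^2 · (log n)^4 / 2

By integral comparison, S_n = ∫_1^n x · (log x)^4 dx + O(n · (log n)^4). For the integral, the leading term of ∫_1^n x^1 (log x)^4 dx is n^2/2 · (log n)^4 (by repeated integration by parts; each step lowers the log-exponent and produces a relatively O(1/log n) correction). Hence S_n ~ n^2 · (log n)^4 / 2.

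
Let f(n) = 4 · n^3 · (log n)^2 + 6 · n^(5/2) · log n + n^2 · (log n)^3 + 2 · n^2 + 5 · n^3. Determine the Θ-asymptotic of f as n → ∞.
f(n) ∈ Θ(n^3 · (log n)^2)

Compare the terms by growth order. For large n, n^a · (log n)^b dominates n^a' · (log n)^b' iff a > a', or (a = a' and b > b'). Ranking the 5 terms shows the dominant one is 4 · n^3 · (log n)^2. Hence f(n) ∈ Θ(n^3 · (log n)^2).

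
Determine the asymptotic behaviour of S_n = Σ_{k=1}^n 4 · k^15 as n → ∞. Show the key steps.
S_n ~ n^16 / 4

By integral comparison (Euler-Maclaurin), Σ_{k=1}^n 4 · k^15 = 4 · ∫_0^n x^15 dx + O(n^15) = 4 · n^16/16 = n^16 / 4 + O(n^15). (Equivalently, Faulhaber's formula gives the same leading term.)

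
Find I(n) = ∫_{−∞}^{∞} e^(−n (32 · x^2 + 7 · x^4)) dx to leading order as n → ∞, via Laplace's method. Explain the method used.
I(n) ~ sqrt(π/(32n))

φ(x) = 32 · x^2 + 7 · x^4 has its unique global minimum at x* = 0 (since φ'(x) = 64x + 28x^3 = 0 only at x = 0 for real x with both coefficients positive, and φ → ∞ as |x| → ∞). At x* = 0, φ(0) = 0 and φ''(0) = 64. Laplace's method then gives
  I(n) ~ sqrt(2π / (n · φ''(0))) · e^(−n φ(0)) = sqrt(2π / (64n)) = sqrt(π/(32n)).
The 7 · x^4 term contributes only at subleading order (an O(1/n) relative correction).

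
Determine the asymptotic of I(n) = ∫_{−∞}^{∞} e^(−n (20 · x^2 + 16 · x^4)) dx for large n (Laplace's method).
I(n) ~ sqrt(π/(20n))

φ(x) = 20 · x^2 + 16 · x^4 has its unique global minimum at x* = 0 (since φ'(x) = 40x + 64x^3 = 0 only at x = 0 for real x with both coefficients positive, and φ → ∞ as |x| → ∞). At x* = 0, φ(0) = 0 and φ''(0) = 40. Laplace's method then gives
  I(n) ~ sqrt(2π / (n · φ''(0))) · e^(−n φ(0)) = sqrt(2π / (40n)) = sqrt(π/(20n)).
The 16 · x^4 term contributes only at subleading order (an O(1/n) relative correction).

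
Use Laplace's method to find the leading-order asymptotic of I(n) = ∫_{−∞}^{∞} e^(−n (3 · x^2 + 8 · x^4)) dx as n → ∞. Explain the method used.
I(n) ~ sqrt(π/(3n))

φ(x) = 3 · x^2 + 8 · x^4 has its unique global minimum at x* = 0 (since φ'(x) = 6x + 32x^3 = 0 only at x = 0 for real x with both coefficients positive, and φ → ∞ as |x| → ∞). At x* = 0, φ(0) = 0 and φ''(0) = 6. Laplace's method then gives
  I(n) ~ sqrt(2π / (n · φ''(0))) · e^(−n φ(0)) = sqrt(2π / (6n)) = sqrt(π/(3n)).
The 8 · x^4 term contributes only at subleading order (an O(1/n) relative correction).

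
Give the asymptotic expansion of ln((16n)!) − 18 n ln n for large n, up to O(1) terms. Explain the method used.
ln((16n)!) − 18 n ln n = −2 n ln n + 16(ln 16 − 1) n + (1/2) ln(2π·16n) + O(1/n)

Stirling: ln((16n)!) = 16n ln(16n) − 16n + (1/2) ln(2π·16n) + O(1/n).
Expand 16n ln(16n) = 16n (ln n + ln 16) = 16n ln n + 16n ln 16.
Subtract 18n ln n: leading term is (16 − 18) n ln n = −2 n ln n. The next term is 16n ln 16 − 16n = 16(ln 16 − 1) n. Then the (1/2) ln(2π·16n) correction.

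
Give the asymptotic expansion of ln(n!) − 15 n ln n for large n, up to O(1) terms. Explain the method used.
ln(n!) − 15 n ln n = −14 n ln n − n + (1/2) ln(2π n) + O(1/n)

Stirling: ln((n)!) = n ln(n) − n + (1/2) ln(2π·n) + O(1/n).
Here n ln(n) = n ln n.
Subtract 15n ln n: leading term is (1 − 15) n ln n = −14 n ln n. The next term is −n. Then the (1/2) ln(2π·n) correction.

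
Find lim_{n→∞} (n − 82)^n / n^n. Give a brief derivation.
lim = e^(−82)

Rewrite as (1 − 82/n)^(n). By the standard limit (1 + x/n)^n → e^x, we have (1 − 82/n)^n → e^(−82), and raising to the 1st power gives e^(−82).
More precisely, ln[(1 − 82/n)^(n)] = n · ln(1 − 82/n) = n · (-82/n + O(1/n^2)) = -82 + O(1/n) → -82.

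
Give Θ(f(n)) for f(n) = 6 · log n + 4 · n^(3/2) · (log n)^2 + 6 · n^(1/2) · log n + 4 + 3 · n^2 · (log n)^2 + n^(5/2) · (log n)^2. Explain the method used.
f(n) ∈ Θ(n^(5/2) · (log n)^2)

Compare the terms by growth order. For large n, n^a · (log n)^b dominates n^a' · (log n)^b' iff a > a', or (a = a' and b > b'). Ranking the 6 terms shows the dominant one is n^(5/2) · (log n)^2. Hence f(n) ∈ Θ(n^(5/2) · (log n)^2).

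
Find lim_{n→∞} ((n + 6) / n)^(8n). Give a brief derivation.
lim = e^48

Rewrite as (1 + 6/n)^(8n). By the standard limit (1 + x/n)^n → e^x, we have (1 + 6/n)^n → e^6, and raising to the 8th power gives e^48.
More precisely, ln[(1 + 6/n)^(8n)] = 8n · ln(1 + 6/n) = 8n · (6/n + O(1/n^2)) = 48 + O(1/n) → 48.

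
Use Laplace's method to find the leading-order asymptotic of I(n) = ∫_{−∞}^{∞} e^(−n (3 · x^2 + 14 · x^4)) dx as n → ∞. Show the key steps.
I(n) ~ sqrt(π/(3n))

φ(x) = 3 · x^2 + 14 · x^4 has its unique global minimum at x* = 0 (since φ'(x) = 6x + 56x^3 = 0 only at x = 0 for real x with both coefficients positive, and φ → ∞ as |x| → ∞). At x* = 0, φ(0) = 0 and φ''(0) = 6. Laplace's method then gives
  I(n) ~ sqrt(2π / (n · φ''(0))) · e^(−n φ(0)) = sqrt(2π / (6n)) = sqrt(π/(3n)).
The 14 · x^4 term contributes only at subleading order (an O(1/n) relative correction).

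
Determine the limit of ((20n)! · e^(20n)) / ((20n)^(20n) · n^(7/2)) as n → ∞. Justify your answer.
lim = 0

Stirling: (20n)! ~ sqrt(2π·20n) · (20n/e)^(20n). Hence
  (20n)! · e^(20n) / (20n)^(20n) ~ sqrt(2π·20n).
Dividing by n^(7/2): sqrt(2π·20n) / n^(7/2) = sqrt(2π·20) · n^((1−7)/2), so the expression behaves like sqrt(2π·20) · n^((1−7)/2) → 0.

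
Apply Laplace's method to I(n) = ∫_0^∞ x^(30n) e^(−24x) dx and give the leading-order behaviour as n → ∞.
I(n) ~ (sqrt(2π·30n) / 24) · (30n/(24e))^(30n)

Write the integrand as exp(30n ln x − 24x) and set f(x) = 30n ln x − 24x. Then f'(x) = 30n/x − 24 = 0 at x* = 30n/24, and f''(x*) = −30n/x*^2 = −24^2/(30n). Laplace's method (interior maximum) gives
  I(n) ~ e^(f(x*)) · sqrt(2π / |f''(x*)|)
        = exp(30n ln(30n/24) − 30n) · sqrt(2π · 30n / 24^2)
        = (30n/24)^(30n) e^(−30n) · sqrt(2π·30n) / 24
        = (sqrt(2π·30n) / 24) · (30n/(24e))^(30n).
This matches Γ(30n+1)/24^(30n+1) with Stirling applied to Γ.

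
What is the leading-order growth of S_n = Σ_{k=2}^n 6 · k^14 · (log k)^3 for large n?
S_n ~ 2 · n^15 · (log n)^3 / 5

By integral comparison, S_n = ∫_1^n 6 · x^14 · (log x)^3 dx + O(n^14 · (log n)^3). For the integral, the leading term of ∫_1^n x^14 (log x)^3 dx is n^15/15 · (log n)^3 (by repeated integration by parts; each step lowers the log-exponent and produces a relatively O(1/log n) correction). Hence S_n ~ 2 · n^15 · (log n)^3 / 5.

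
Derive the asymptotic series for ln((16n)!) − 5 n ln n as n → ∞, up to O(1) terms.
ln((16n)!) − 5 n ln n = 11 n ln n + 16(ln 16 − 1) n + (1/2) ln(2π·16n) + O(1/n)

Stirling: ln((16n)!) = 16n ln(16n) − 16n + (1/2) ln(2π·16n) + O(1/n).
Expand 16n ln(16n) = 16n (ln n + ln 16) = 16n ln n + 16n ln 16.
Subtract 5n ln n: leading term is (16 − 5) n ln n = 11 n ln n. The next term is 16n ln 16 − 16n = 16(ln 16 − 1) n. Then the (1/2) ln(2π·16n) correction.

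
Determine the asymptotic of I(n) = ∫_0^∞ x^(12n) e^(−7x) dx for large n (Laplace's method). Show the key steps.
I(n) ~ (sqrt(2π·12n) / 7) · (12n/(7e))^(12n)

Write the integrand as exp(12n ln x − 7x) and set f(x) = 12n ln x − 7x. Then f'(x) = 12n/x − 7 = 0 at x* = 12n/7, and f''(x*) = −12n/x*^2 = −7^2/(12n). Laplace's method (interior maximum) gives
  I(n) ~ e^(f(x*)) · sqrt(2π / |f''(x*)|)
        = exp(12n ln(12n/7) − 12n) · sqrt(2π · 12n / 7^2)
        = (12n/7)^(12n) e^(−12n) · sqrt(2π·12n) / 7
        = (sqrt(2π·12n) / 7) · (12n/(7e))^(12n).
This matches Γ(12n+1)/7^(12n+1) with Stirling applied to Γ.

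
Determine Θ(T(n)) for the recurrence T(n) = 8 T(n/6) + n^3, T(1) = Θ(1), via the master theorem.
T(n) = Θ(n^3)

log_6 8 ≈ 1.161. f(n) = n^3 dominates n^(log_6 8) since 3 > 1.161, and the regularity condition a·f(n/b) = 8·(n/6)^3 = (8/216)·n^3 ≤ c·f(n) holds with c = 8/216 ≈ 0.037 < 1. So this is Case 3: T(n) = Θ(f(n)) = Θ(n^3).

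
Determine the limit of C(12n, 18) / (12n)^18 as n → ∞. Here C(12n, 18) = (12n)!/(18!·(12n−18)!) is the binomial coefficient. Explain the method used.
lim = 1/18! = 1/6402373705728000

With N = 12n → ∞: C(N, 18) / N^18 = [N(N−1)…(N−17)] / (18! · N^18) = (1/18!) · 1 · (1 − 1/(12n)) · … · (1 − 17/(12n)). Each factor → 1 as N → ∞, so the limit is 1/18! = 1/6402373705728000.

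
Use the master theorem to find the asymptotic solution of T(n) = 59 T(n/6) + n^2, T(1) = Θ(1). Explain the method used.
T(n) = Θ(n^(log_6 59))

Master theorem: compare f(n) = n^2 to n^(log_6 59) where log_6 59 ≈ 2.276. Since 2 < log_6 59, we have f(n) = O(n^(log_6 59 − ε)) for some ε > 0 — Case 1. Hence T(n) = Θ(n^(log_6 59)).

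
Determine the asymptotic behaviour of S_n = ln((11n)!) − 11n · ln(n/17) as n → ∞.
S_n ~ 11n · (ln 187 − 1) + O(ln n)

Stirling: ln((11n)!) = 11n ln(11n) − 11n + O(ln n).
  S_n = 11n ln(11n) − 11n − 11n ln(n/17) + O(ln n)
      = 11n ln(11n) − 11n ln n + 11n ln 17 − 11n + O(ln n)
      = 11n ln 11 + 11n ln 17 − 11n + O(ln n)
      = 11n (ln 187 − 1) + O(ln n).
Numerically ln(187) − 1 ≈ 4.2311.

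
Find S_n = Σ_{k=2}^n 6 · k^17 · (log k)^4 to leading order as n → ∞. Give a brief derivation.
S_n ~ n^18 · (log n)^4 / 3

By integral comparison, S_n = ∫_1^n 6 · x^17 · (log x)^4 dx + O(n^17 · (log n)^4). For the integral, the leading term of ∫_1^n x^17 (log x)^4 dx is n^18/18 · (log n)^4 (by repeated integration by parts; each step lowers the log-exponent and produces a relatively O(1/log n) correction). Hence S_n ~ n^18 · (log n)^4 / 3.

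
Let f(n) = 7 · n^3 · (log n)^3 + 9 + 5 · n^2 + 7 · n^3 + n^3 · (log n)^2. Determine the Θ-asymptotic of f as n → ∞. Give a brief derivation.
f(n) ∈ Θ(n^3 · (log n)^3)

Compare the terms by growth order. For large n, n^a · (log n)^b dominates n^a' · (log n)^b' iff a > a', or (a = a' and b > b'). Ranking the 5 terms shows the dominant one is 7 · n^3 · (log n)^3. Hence f(n) ∈ Θ(n^3 · (log n)^3).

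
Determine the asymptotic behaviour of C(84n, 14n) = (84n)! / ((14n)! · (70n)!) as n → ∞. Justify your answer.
C(84n, 14n) ~ (46656/3125)^(14n) · sqrt(3/(5π·14n))

Write N = 14n. Apply Stirling to each factorial:
  (6N)! ~ sqrt(2π·6N) · (6N/e)^(6N),
  N! ~ sqrt(2π N) · (N/e)^N,
  (5N)! ~ sqrt(2π·5N) · (5N/e)^(5N).
The exponential factors combine to (6N)^(6N) / (N^N · (5N)^(5N)) = 6^(6N)/5^(5N) = (6^6/5^5)^N = (46656/3125)^N.
The square-root prefactors combine to sqrt(2π·6N) / (sqrt(2π N)·sqrt(2π·5N)) = sqrt(6 / (2π·5·N)) = sqrt(3/(5π·14n)).
Substituting N = 14n: C(84n, 14n) ~ (46656/3125)^(14n) · sqrt(3/(5π·14n)).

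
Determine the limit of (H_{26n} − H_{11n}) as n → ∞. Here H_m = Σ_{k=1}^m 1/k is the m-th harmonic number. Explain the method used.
lim = ln(26/11)

Euler-Maclaurin gives H_m = ln m + γ + 1/(2m) + O(1/m^2). The γ and O(1/m) terms cancel in the difference:
  H_{26n} − H_{11n} = ln(26n) − ln(11n) + O(1/n) = ln(26/11) + O(1/n).
Hence the limit is ln(26/11).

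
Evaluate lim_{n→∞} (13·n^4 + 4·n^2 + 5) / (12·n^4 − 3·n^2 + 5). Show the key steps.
lim = 13/12

For large n the leading n^4 terms dominate both numerator and denominator. Dividing top and bottom by n^4, every other term tends to 0, leaving 13/12.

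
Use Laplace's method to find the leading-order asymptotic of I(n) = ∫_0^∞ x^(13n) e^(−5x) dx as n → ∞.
I(n) ~ (sqrt(2π·13n) / 5) · (13n/(5e))^(13n)

Write the integrand as exp(13n ln x − 5x) and set f(x) = 13n ln x − 5x. Then f'(x) = 13n/x − 5 = 0 at x* = 13n/5, and f''(x*) = −13n/x*^2 = −5^2/(13n). Laplace's method (interior maximum) gives
  I(n) ~ e^(f(x*)) · sqrt(2π / |f''(x*)|)
        = exp(13n ln(13n/5) − 13n) · sqrt(2π · 13n / 5^2)
        = (13n/5)^(13n) e^(−13n) · sqrt(2π·13n) / 5
        = (sqrt(2π·13n) / 5) · (13n/(5e))^(13n).
This matches Γ(13n+1)/5^(13n+1) with Stirling applied to Γ.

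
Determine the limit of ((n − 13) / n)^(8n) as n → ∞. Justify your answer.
lim = e^(−104)

Rewrite as (1 − 13/n)^(8n). By the standard limit (1 + x/n)^n → e^x, we have (1 − 13/n)^n → e^(−13), and raising to the 8th power gives e^(−104).
More precisely, ln[(1 − 13/n)^(8n)] = 8n · ln(1 − 13/n) = 8n · (-13/n + O(1/n^2)) = -104 + O(1/n) → -104.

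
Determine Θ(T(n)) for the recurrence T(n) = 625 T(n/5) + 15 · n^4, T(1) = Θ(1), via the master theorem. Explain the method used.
T(n) = Θ(n^4 log n)

log_5 625 = 4, and f(n) = 15 · n^4 = Θ(n^(log_5 625)). This is Case 2 of the master theorem: T(n) = Θ(f(n) · log n) = Θ(n^4 log n).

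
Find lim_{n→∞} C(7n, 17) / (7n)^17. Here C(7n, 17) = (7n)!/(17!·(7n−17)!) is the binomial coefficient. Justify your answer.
lim = 1/17! = 1/355687428096000

With N = 7n → ∞: C(N, 17) / N^17 = [N(N−1)…(N−16)] / (17! · N^17) = (1/17!) · 1 · (1 − 1/(7n)) · … · (1 − 16/(7n)). Each factor → 1 as N → ∞, so the limit is 1/17! = 1/355687428096000.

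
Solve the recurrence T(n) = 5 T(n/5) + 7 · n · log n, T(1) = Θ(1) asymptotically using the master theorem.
T(n) = Θ(n · (log n)^2)

Here log_5 5 = 1 and f(n) = 7 · n · log n = Θ(n^(log_5 5) · (log n)^1). This is the extended Case 2 of the master theorem (f matches the critical exponent up to log factors), giving T(n) = Θ(n^(log_5 5) · (log n)^(1+1)) = Θ(n · (log n)^2).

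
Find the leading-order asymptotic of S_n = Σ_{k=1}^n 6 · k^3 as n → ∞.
S_n ~ 3 · n^4 / 2

By integral comparison (Euler-Maclaurin), Σ_{k=1}^n 6 · k^3 = 6 · ∫_0^n x^3 dx + O(n^3) = 6 · n^4/4 = 3 · n^4 / 2 + O(n^3). (Equivalently, Faulhaber's formula gives the same leading term.)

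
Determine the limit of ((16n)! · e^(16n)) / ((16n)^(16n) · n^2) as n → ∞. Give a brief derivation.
lim = 0

Stirling: (16n)! ~ sqrt(2π·16n) · (16n/e)^(16n). Hence
  (16n)! · e^(16n) / (16n)^(16n) ~ sqrt(2π·16n).
Dividing by n^2: sqrt(2π·16n) / n^2 = sqrt(2π·16) · n^((1−4)/2), so the expression behaves like sqrt(2π·16) · n^((1−4)/2) → 0.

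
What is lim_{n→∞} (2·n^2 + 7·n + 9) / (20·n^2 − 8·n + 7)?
lim = 2/20 = 1/10

For large n the leading n^2 terms dominate both numerator and denominator. Dividing top and bottom by n^2, every other term tends to 0, leaving 2/20 = 1/10.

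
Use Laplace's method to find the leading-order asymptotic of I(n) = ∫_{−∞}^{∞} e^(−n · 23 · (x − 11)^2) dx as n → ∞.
I(n) = sqrt(π/(23n))

Here φ(x) = 23 · (x − 11)^2 has its unique minimum at x* = 11 with φ(x*) = 0 and φ''(x*) = 46. Laplace's method gives
  I(n) ~ e^(−n φ(x*)) · sqrt(2π / (n · φ''(x*))) = sqrt(2π / (46n)) = sqrt(π/(23n)).
This is exact: substituting u = (x − 11)·sqrt(23n) gives I(n) = (1/sqrt(23n)) ∫_{−∞}^{∞} e^(−u^2) du = sqrt(π/(23n)).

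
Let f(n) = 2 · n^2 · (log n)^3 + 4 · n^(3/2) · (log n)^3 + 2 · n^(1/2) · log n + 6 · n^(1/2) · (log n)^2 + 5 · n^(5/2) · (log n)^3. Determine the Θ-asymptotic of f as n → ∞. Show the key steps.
f(n) ∈ Θ(n^(5/2) · (log n)^3)

Compare the terms by growth order. For large n, n^a · (log n)^b dominates n^a' · (log n)^b' iff a > a', or (a = a' and b > b'). Ranking the 5 terms shows the dominant one is 5 · n^(5/2) · (log n)^3. Hence f(n) ∈ Θ(n^(5/2) · (log n)^3).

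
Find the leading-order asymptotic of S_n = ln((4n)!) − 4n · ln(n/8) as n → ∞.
S_n ~ 4n · (ln 32 − 1) + O(ln n)

Stirling: ln((4n)!) = 4n ln(4n) − 4n + O(ln n).
  S_n = 4n ln(4n) − 4n − 4n ln(n/8) + O(ln n)
      = 4n ln(4n) − 4n ln n + 4n ln 8 − 4n + O(ln n)
      = 4n ln 4 + 4n ln 8 − 4n + O(ln n)
      = 4n (ln 32 − 1) + O(ln n).
Numerically ln(32) − 1 ≈ 2.4657.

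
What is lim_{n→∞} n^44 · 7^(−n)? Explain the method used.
lim = 0

Exponentials with base > 1 dominate every fixed polynomial: for any fixed c, n^c / 7^n → 0 as n → ∞ (e.g. by the ratio test, or by writing 7^n = e^(n ln 7) and noting e^(n ln 7) / n^c → ∞). Hence n^44 · 7^(−n) = n^44 / 7^n → 0.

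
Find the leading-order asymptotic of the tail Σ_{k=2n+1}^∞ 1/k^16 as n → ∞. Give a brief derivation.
Σ_{k>2n} 1/k^16 ~ 1/(15 · (2n)^15)

Compare to the integral: ∫_{2n}^∞ x^(−16) dx = [−x^(−15)/15]_{2n}^∞ = 1/((16−1)·(2n)^15). Euler-Maclaurin then gives
  Σ_{k>2n} 1/k^16 = ∫_{2n}^∞ dx/x^16 − 1/(2·(2n)^16) + O(1/(2n)^17).
(Equivalently this is ζ(16) − Σ_{k≤2n} 1/k^16.)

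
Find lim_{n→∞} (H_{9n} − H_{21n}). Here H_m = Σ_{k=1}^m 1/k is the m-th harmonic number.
lim = ln(9/21) = ln(3/7)

Euler-Maclaurin gives H_m = ln m + γ + 1/(2m) + O(1/m^2). The γ and O(1/m) terms cancel in the difference:
  H_{9n} − H_{21n} = ln(9n) − ln(21n) + O(1/n) = ln(9/21) + O(1/n).
Hence the limit is ln(9/21) = ln(3/7).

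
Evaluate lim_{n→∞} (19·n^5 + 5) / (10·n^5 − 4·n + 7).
lim = 19/10

For large n the leading n^5 terms dominate both numerator and denominator. Dividing top and bottom by n^5, every other term tends to 0, leaving 19/10.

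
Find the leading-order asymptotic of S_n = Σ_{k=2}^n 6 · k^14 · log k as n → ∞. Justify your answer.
S_n ~ 2 · n^15 log n / 5 − 2 · n^15 / 75

By integral comparison, S_n = ∫_1^n 6 · x^14 · log x dx + O(n^14 · log n). For the integral, ∫ x^14 log x dx = n^15 log n / 15 − n^15/225 (integration by parts). Hence S_n ~ 2 · n^15 log n / 5 − 2 · n^15 / 75.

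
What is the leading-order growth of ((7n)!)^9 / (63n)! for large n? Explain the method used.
((7n)!)^9/(63n)! ~ ((2π·7n)^(8/2) / 3) · 9^(−9·7n)  →  0

Write N = 7n. Stirling: N! ~ sqrt(2π N)(N/e)^N and (9N)! ~ sqrt(2π·9N)·(9N/e)^(9N).
  (N!)^9/(9N)! ~ (2π N)^(9/2) (N/e)^(9N) / [sqrt(2π·9N) (9N/e)^(9N)]
     = (2π N)^(9/2) / sqrt(2π·9N) · (N/(9N))^(9N)
     = (2π N)^((9−1)/2) / 3 · 9^(−9N).
Since 9^9 > 1, the factor 9^(−9N) decays exponentially, so the ratio → 0. Substituting N = 7n gives the stated form.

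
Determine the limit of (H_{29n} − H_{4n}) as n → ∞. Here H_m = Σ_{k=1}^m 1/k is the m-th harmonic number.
lim = ln(29/4)

Euler-Maclaurin gives H_m = ln m + γ + 1/(2m) + O(1/m^2). The γ and O(1/m) terms cancel in the difference:
  H_{29n} − H_{4n} = ln(29n) − ln(4n) + O(1/n) = ln(29/4) + O(1/n).
Hence the limit is ln(29/4).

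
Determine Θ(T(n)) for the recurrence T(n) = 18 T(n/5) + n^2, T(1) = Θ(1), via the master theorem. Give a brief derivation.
T(n) = Θ(n^2)

log_5 18 ≈ 1.796. f(n) = n^2 dominates n^(log_5 18) since 2 > 1.796, and the regularity condition a·f(n/b) = 18·(n/5)^2 = (18/25)·n^2 ≤ c·f(n) holds with c = 18/25 ≈ 0.72 < 1. So this is Case 3: T(n) = Θ(f(n)) = Θ(n^2).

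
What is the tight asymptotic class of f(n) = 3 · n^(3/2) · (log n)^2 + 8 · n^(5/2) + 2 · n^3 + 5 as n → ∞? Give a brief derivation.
f(n) ∈ Θ(n^3)

Compare the terms by growth order. For large n, n^a · (log n)^b dominates n^a' · (log n)^b' iff a > a', or (a = a' and b > b'). Ranking the 4 terms shows the dominant one is 2 · n^3. Hence f(n) ∈ Θ(n^3).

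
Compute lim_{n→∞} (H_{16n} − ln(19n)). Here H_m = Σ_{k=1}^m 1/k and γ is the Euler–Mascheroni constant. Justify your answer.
lim = ln(16/19) + γ

By Euler-Maclaurin, H_m = ln m + γ + O(1/m). So
  H_{16n} − ln(19n) = ln(16n) + γ − ln(19n) + O(1/n)
                       = ln(16/19) + γ + O(1/n).
Hence the limit is ln(16/19) + γ.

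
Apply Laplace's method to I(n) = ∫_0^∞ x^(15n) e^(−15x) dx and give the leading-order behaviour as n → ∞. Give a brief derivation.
I(n) ~ (sqrt(2π·15n) / 15) · (15n/(15e))^(15n)

Write the integrand as exp(15n ln x − 15x) and set f(x) = 15n ln x − 15x. Then f'(x) = 15n/x − 15 = 0 at x* = 15n/15, and f''(x*) = −15n/x*^2 = −15^2/(15n). Laplace's method (interior maximum) gives
  I(n) ~ e^(f(x*)) · sqrt(2π / |f''(x*)|)
        = exp(15n ln(15n/15) − 15n) · sqrt(2π · 15n / 15^2)
        = (15n/15)^(15n) e^(−15n) · sqrt(2π·15n) / 15
        = (sqrt(2π·15n) / 15) · (15n/(15e))^(15n).
This matches Γ(15n+1)/15^(15n+1) with Stirling applied to Γ.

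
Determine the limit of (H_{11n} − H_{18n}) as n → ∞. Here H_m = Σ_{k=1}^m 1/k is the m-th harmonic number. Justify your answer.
lim = ln(11/18)

Euler-Maclaurin gives H_m = ln m + γ + 1/(2m) + O(1/m^2). The γ and O(1/m) terms cancel in the difference:
  H_{11n} − H_{18n} = ln(11n) − ln(18n) + O(1/n) = ln(11/18) + O(1/n).
Hence the limit is ln(11/18).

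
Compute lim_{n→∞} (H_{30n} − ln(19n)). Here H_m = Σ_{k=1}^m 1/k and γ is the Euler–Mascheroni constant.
lim = ln(30/19) + γ

By Euler-Maclaurin, H_m = ln m + γ + O(1/m). So
  H_{30n} − ln(19n) = ln(30n) + γ − ln(19n) + O(1/n)
                       = ln(30/19) + γ + O(1/n).
Hence the limit is ln(30/19) + γ.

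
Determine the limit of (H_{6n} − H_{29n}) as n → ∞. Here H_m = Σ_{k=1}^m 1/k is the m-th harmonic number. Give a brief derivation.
lim = ln(6/29)

Euler-Maclaurin gives H_m = ln m + γ + 1/(2m) + O(1/m^2). The γ and O(1/m) terms cancel in the difference:
  H_{6n} − H_{29n} = ln(6n) − ln(29n) + O(1/n) = ln(6/29) + O(1/n).
Hence the limit is ln(6/29).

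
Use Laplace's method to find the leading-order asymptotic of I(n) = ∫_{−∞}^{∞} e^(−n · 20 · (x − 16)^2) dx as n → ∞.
I(n) = sqrt(π/(20n))

Here φ(x) = 20 · (x − 16)^2 has its unique minimum at x* = 16 with φ(x*) = 0 and φ''(x*) = 40. Laplace's method gives
  I(n) ~ e^(−n φ(x*)) · sqrt(2π / (n · φ''(x*))) = sqrt(2π / (40n)) = sqrt(π/(20n)).
This is exact: substituting u = (x − 16)·sqrt(20n) gives I(n) = (1/sqrt(20n)) ∫_{−∞}^{∞} e^(−u^2) du = sqrt(π/(20n)).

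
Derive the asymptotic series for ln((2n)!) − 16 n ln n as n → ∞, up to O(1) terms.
ln((2n)!) − 16 n ln n = −14 n ln n + 2(ln 2 − 1) n + (1/2) ln(2π·2n) + O(1/n)

Stirling: ln((2n)!) = 2n ln(2n) − 2n + (1/2) ln(2π·2n) + O(1/n).
Expand 2n ln(2n) = 2n (ln n + ln 2) = 2n ln n + 2n ln 2.
Subtract 16n ln n: leading term is (2 − 16) n ln n = −14 n ln n. The next term is 2n ln 2 − 2n = 2(ln 2 − 1) n. Then the (1/2) ln(2π·2n) correction.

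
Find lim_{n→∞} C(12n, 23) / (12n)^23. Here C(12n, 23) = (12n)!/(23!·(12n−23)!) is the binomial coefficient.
lim = 1/23! = 1/25852016738884976640000

With N = 12n → ∞: C(N, 23) / N^23 = [N(N−1)…(N−22)] / (23! · N^23) = (1/23!) · 1 · (1 − 1/(12n)) · … · (1 − 22/(12n)). Each factor → 1 as N → ∞, so the limit is 1/23! = 1/25852016738884976640000.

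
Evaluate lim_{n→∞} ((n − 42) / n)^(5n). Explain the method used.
lim = e^(−210)

Rewrite as (1 − 42/n)^(5n). By the standard limit (1 + x/n)^n → e^x, we have (1 − 42/n)^n → e^(−42), and raising to the 5th power gives e^(−210).
More precisely, ln[(1 − 42/n)^(5n)] = 5n · ln(1 − 42/n) = 5n · (-42/n + O(1/n^2)) = -210 + O(1/n) → -210.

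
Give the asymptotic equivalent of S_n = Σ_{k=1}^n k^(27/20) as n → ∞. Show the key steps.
S_n ~ (20/47) · n^(47/20)

Integral comparison: Σ_{k=1}^n k^(27/20) = ∫_0^n x^(27/20) dx + O(n^(27/20)). The integral is n^(1 + 27/20) / (1 + 27/20) = n^((27+20)/20) / ((27+20)/20) = (20/47) · n^(47/20).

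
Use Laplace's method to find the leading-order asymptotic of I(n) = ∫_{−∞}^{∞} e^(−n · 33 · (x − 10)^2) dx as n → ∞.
I(n) = sqrt(π/(33n))

Here φ(x) = 33 · (x − 10)^2 has its unique minimum at x* = 10 with φ(x*) = 0 and φ''(x*) = 66. Laplace's method gives
  I(n) ~ e^(−n φ(x*)) · sqrt(2π / (n · φ''(x*))) = sqrt(2π / (66n)) = sqrt(π/(33n)).
This is exact: substituting u = (x − 10)·sqrt(33n) gives I(n) = (1/sqrt(33n)) ∫_{−∞}^{∞} e^(−u^2) du = sqrt(π/(33n)).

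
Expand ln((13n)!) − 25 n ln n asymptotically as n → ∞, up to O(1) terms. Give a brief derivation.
ln((13n)!) − 25 n ln n = −12 n ln n + 13(ln 13 − 1) n + (1/2) ln(2π·13n) + O(1/n)

Stirling: ln((13n)!) = 13n ln(13n) − 13n + (1/2) ln(2π·13n) + O(1/n).
Expand 13n ln(13n) = 13n (ln n + ln 13) = 13n ln n + 13n ln 13.
Subtract 25n ln n: leading term is (13 − 25) n ln n = −12 n ln n. The next term is 13n ln 13 − 13n = 13(ln 13 − 1) n. Then the (1/2) ln(2π·13n) correction.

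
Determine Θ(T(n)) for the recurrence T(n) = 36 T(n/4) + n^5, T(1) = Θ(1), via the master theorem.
T(n) = Θ(n^5)

log_4 36 ≈ 2.585. f(n) = n^5 dominates n^(log_4 36) since 5 > 2.585, and the regularity condition a·f(n/b) = 36·(n/4)^5 = (36/1024)·n^5 ≤ c·f(n) holds with c = 36/1024 ≈ 0.0352 < 1. So this is Case 3: T(n) = Θ(f(n)) = Θ(n^5).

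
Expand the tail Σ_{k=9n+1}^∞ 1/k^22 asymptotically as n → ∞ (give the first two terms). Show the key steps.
Σ_{k>9n} 1/k^22 = 1/(21 · (9n)^21) − 1/(2 · (9n)^22) + O(1/(9n)^23)

Compare to the integral: ∫_{9n}^∞ x^(−22) dx = [−x^(−21)/21]_{9n}^∞ = 1/((22−1)·(9n)^21). The Euler-Maclaurin correction adds −f(9n)/2 = −1/(2·(9n)^22). Euler-Maclaurin then gives
  Σ_{k>9n} 1/k^22 = ∫_{9n}^∞ dx/x^22 − 1/(2·(9n)^22) + O(1/(9n)^23).
(Equivalently this is ζ(22) − Σ_{k≤9n} 1/k^22.)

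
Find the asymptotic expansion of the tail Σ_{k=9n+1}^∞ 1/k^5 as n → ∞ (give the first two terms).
Σ_{k>9n} 1/k^5 = 1/(4 · (9n)^4) − 1/(2 · (9n)^5) + O(1/(9n)^6)

Compare to the integral: ∫_{9n}^∞ x^(−5) dx = [−x^(−4)/4]_{9n}^∞ = 1/((5−1)·(9n)^4). The Euler-Maclaurin correction adds −f(9n)/2 = −1/(2·(9n)^5). Euler-Maclaurin then gives
  Σ_{k>9n} 1/k^5 = ∫_{9n}^∞ dx/x^5 − 1/(2·(9n)^5) + O(1/(9n)^6).
(Equivalently this is ζ(5) − Σ_{k≤9n} 1/k^5.)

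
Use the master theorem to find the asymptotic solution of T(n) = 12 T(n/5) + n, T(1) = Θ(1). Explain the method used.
T(n) = Θ(n^(log_5 12))

Master theorem: compare f(n) = n to n^(log_5 12) where log_5 12 ≈ 1.544. Since 1 < log_5 12, we have f(n) = O(n^(log_5 12 − ε)) for some ε > 0 — Case 1. Hence T(n) = Θ(n^(log_5 12)).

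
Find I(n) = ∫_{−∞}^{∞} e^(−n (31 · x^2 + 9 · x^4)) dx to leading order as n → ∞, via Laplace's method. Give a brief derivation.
I(n) ~ sqrt(π/(31n))

φ(x) = 31 · x^2 + 9 · x^4 has its unique global minimum at x* = 0 (since φ'(x) = 62x + 36x^3 = 0 only at x = 0 for real x with both coefficients positive, and φ → ∞ as |x| → ∞). At x* = 0, φ(0) = 0 and φ''(0) = 62. Laplace's method then gives
  I(n) ~ sqrt(2π / (n · φ''(0))) · e^(−n φ(0)) = sqrt(2π / (62n)) = sqrt(π/(31n)).
The 9 · x^4 term contributes only at subleading order (an O(1/n) relative correction).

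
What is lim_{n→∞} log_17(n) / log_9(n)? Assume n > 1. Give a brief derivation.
lim = ln(9) / ln(17) = log_17(9)

Change of base: log_17(n) = ln n / ln 17 and log_9(n) = ln n / ln 9. The ratio is (ln n / ln 17) · (ln 9 / ln n) = ln 9 / ln 17, a constant independent of n. So the limit is ln 9 / ln 17 = log_17(9).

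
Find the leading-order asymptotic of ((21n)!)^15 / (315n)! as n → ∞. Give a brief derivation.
((21n)!)^15/(315n)! ~ ((2π·21n)^(14/2) / sqrt(15)) · 15^(−15·21n)  →  0

Write N = 21n. Stirling: N! ~ sqrt(2π N)(N/e)^N and (15N)! ~ sqrt(2π·15N)·(15N/e)^(15N).
  (N!)^15/(15N)! ~ (2π N)^(15/2) (N/e)^(15N) / [sqrt(2π·15N) (15N/e)^(15N)]
     = (2π N)^(15/2) / sqrt(2π·15N) · (N/(15N))^(15N)
     = (2π N)^((15−1)/2) / sqrt(15) · 15^(−15N).
Since 15^15 > 1, the factor 15^(−15N) decays exponentially, so the ratio → 0. Substituting N = 21n gives the stated form.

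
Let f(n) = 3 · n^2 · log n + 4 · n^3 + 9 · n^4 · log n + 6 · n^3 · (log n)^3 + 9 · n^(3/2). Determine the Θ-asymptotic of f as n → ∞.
f(n) ∈ Θ(n^4 · log n)

Compare the terms by growth order. For large n, n^a · (log n)^b dominates n^a' · (log n)^b' iff a > a', or (a = a' and b > b'). Ranking the 5 terms shows the dominant one is 9 · n^4 · log n. Hence f(n) ∈ Θ(n^4 · log n).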